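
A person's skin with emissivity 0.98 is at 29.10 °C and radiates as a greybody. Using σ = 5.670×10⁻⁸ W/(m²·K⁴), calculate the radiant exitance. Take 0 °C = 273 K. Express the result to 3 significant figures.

T = 29.10 °C + 273 = 302.10 K.
Stefan–Boltzmann: I = εσT⁴ = 0.98 × 5.670×10⁻⁸ × (302.10)⁴ = 463 W/m².

I ≈ 463 W/m²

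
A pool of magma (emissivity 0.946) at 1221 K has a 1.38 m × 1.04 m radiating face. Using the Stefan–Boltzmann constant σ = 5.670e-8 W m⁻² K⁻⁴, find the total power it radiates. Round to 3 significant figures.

Area A = 1.38 × 1.04 = 1.4352 m².
P = εσAT⁴ = 0.946 × 5.670×10⁻⁸ × 1.4352 × (1221)⁴ = 1.71×10⁵ W.

P ≈ 1.71×10⁵ W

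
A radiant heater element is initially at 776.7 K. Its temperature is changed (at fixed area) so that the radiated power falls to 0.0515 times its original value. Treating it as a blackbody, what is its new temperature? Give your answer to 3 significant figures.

P ∝ T⁴, so T₂/T₁ = (P₂/P₁)^(1/4) = (0.0515)^(1/4) = 0.476378.
T₂ = 776.7 × 0.476378 = 370 K.

T₂ ≈ 370 K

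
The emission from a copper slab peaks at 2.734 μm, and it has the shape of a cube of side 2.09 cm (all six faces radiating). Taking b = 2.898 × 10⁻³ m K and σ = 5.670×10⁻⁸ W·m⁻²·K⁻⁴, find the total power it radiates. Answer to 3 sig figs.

Wien's law: T = b/λ_max = 2.898×10⁻³/2.734×10⁻⁶ = 1059.99 K.
Area A = 6s² = 6×(0.0209 m)² = 2.62086×10⁻³ m².
Then P = σAT⁴ = 5.670×10⁻⁸×2.62086×10⁻³×(1059.99)⁴ = 188 W.

P ≈ 188 W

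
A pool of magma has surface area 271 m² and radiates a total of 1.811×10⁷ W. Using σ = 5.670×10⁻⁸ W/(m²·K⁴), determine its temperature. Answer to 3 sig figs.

Area A = 271 m².
P = σAT⁴ ⇒ T = (P/(σA))^(1/4) = (1.811×10⁷/(5.670×10⁻⁸×271))^(1/4) = 1.04×10³ K.

T ≈ 1.04×10³ K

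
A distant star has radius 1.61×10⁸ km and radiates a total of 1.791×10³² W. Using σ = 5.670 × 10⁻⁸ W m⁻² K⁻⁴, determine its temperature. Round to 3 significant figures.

Surface area A = 4πR² = 4π(1.61×10¹¹ m)² = 3.25733×10²³ m².
P = σAT⁴ ⇒ T = (P/(σA))^(1/4) = (1.791×10³²/(5.670×10⁻⁸×3.25733×10²³))^(1/4) = 9.92×10³ K.

T ≈ 9.92×10³ K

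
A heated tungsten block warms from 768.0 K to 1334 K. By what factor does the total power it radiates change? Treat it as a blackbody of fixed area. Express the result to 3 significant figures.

P ∝ T⁴, so P₂/P₁ = (T₂/T₁)⁴ = (1334/768.0)⁴ = (1.73698)⁴ = 9.10.

P₂/P₁ ≈ 9.10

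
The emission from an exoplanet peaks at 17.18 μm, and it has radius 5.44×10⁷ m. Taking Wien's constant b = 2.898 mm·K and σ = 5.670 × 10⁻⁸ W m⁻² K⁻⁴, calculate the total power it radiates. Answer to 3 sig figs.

Wien's law: T = b/λ_max = 2.898×10⁻³/1.718×10⁻⁵ = 168.685 K.
Surface area A = 4πR² = 4π(5.44×10⁷ m)² = 3.71884×10¹⁶ m².
Then P = σAT⁴ = 5.670×10⁻⁸×3.71884×10¹⁶×(168.685)⁴ = 1.71×10¹⁸ W.

P ≈ 1.71×10¹⁸ W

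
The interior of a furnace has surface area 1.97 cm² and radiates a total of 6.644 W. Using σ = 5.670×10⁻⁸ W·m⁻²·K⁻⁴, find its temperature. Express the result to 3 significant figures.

T ≈ 878 K

Area A = 1.97 cm² = 1.97×10⁻⁴ m².
P = σAT⁴ ⇒ T = (P/(σA))^(1/4) = (6.644/(5.670×10⁻⁸×1.97×10⁻⁴))^(1/4) = 878 K.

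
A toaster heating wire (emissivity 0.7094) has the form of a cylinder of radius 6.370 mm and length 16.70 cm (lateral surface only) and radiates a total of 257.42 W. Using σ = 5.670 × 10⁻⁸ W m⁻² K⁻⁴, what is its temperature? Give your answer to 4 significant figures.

Lateral area A = 2πrL = 2π×6.370×10⁻³×0.1670 = 6.68399×10⁻³ m².
P = εσAT⁴ ⇒ T = (P/(εσA))^(1/4) = (257.42/(0.7094×5.670×10⁻⁸×6.68399×10⁻³))^(1/4) = 989.2 K.

T ≈ 989.2 K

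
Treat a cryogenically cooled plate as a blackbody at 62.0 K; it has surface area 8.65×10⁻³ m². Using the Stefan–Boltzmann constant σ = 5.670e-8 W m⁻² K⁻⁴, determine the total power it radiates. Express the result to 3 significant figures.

P ≈ 7.25×10⁻³ W

Area A = 8.65×10⁻³ m².
P = σAT⁴ = 5.670×10⁻⁸ × 8.65×10⁻³ × (62.0)⁴ = 7.25×10⁻³ W.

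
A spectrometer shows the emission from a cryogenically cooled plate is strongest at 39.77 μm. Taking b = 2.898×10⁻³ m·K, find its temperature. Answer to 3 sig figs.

T ≈ 72.9 K

Wien's law gives T = b/λ_max = (2.898×10⁻³ m·K)/(3.977×10⁻⁵ m) = 72.9 K.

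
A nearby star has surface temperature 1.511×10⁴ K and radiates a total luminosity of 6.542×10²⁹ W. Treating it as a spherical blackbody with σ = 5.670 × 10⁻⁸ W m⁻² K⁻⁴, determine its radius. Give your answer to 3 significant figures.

R ≈ 4.20×10⁹ m

L = 4πR²σT⁴ ⇒ R = √(L/(4πσT⁴)).
σT⁴ = 2.95557×10⁹ W/m², so R = √(6.542×10²⁹/(4π×2.95557×10⁹)) = 4.20×10⁹ m.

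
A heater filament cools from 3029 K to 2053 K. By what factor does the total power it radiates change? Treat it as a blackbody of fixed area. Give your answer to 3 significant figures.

P₂/P₁ ≈ 0.211

P ∝ T⁴, so P₂/P₁ = (T₂/T₁)⁴ = (2053/3029)⁴ = (0.677781)⁴ = 0.211.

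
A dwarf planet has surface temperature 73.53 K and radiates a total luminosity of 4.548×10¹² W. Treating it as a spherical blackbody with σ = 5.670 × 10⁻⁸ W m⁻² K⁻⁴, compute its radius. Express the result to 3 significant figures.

L = 4πR²σT⁴ ⇒ R = √(L/(4πσT⁴)).
σT⁴ = 1.65745 W/m², so R = √(4.548×10¹²/(4π×1.65745)) = 4.67×10⁵ m.

R ≈ 4.67×10⁵ m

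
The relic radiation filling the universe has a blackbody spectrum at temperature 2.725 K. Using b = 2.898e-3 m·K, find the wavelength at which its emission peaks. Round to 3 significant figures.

λ_max ≈ 1.06×10⁻³ m

Wien's displacement law: λ_max = b/T = (2.898×10⁻³ m·K)/(2.725 K) = 1.063×10⁻³ m.
That is 1.06×10⁻³ m, in the microwave range.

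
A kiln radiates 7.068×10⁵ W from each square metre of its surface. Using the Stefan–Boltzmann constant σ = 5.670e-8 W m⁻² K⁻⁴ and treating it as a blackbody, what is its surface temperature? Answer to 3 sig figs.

T ≈ 1.88×10³ K

I = σT⁴, so T = (I/σ)^(1/4) = (7.068×10⁵/(5.670×10⁻⁸))^(1/4) = 1.88×10³ K.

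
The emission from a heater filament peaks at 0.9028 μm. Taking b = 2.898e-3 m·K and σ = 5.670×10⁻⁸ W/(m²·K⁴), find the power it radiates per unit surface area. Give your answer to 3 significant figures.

I ≈ 6.02×10⁶ W/m²

Wien's law: T = b/λ_max = 2.898×10⁻³/9.028×10⁻⁷ = 3210.01 K.
Then I = σT⁴ = 5.670×10⁻⁸×(3210.01)⁴ = 6.02×10⁶ W/m².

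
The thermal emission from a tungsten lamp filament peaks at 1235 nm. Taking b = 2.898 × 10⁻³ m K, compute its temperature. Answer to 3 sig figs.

Wien's law gives T = b/λ_max = (2.898×10⁻³ m·K)/(1.235×10⁻⁶ m) = 2.35×10³ K.

T ≈ 2.35×10³ K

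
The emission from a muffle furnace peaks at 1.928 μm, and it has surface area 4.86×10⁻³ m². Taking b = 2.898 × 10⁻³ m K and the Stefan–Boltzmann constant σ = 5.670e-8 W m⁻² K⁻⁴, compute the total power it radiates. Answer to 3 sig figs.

P ≈ 1.41×10³ W

Wien's law: T = b/λ_max = 2.898×10⁻³/1.928×10⁻⁶ = 1503.11 K.
Area A = 4.86×10⁻³ m².
Then P = σAT⁴ = 5.670×10⁻⁸×4.86×10⁻³×(1503.11)⁴ = 1.41×10³ W.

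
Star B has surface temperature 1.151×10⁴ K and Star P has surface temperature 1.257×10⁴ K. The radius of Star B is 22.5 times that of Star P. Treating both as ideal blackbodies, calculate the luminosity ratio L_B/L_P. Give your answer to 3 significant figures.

L_B/L_P ≈ 356

L ∝ R²T⁴, so L_B/L_P = (R_B/R_P)²(T_B/T_P)⁴ = (22.5)² × (1.151×10⁴/1.257×10⁴)⁴ = 506.25 × 0.703008 = 356.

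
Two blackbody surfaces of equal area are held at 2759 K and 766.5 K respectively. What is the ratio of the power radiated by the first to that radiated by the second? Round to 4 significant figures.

With equal areas, P₁/P₂ = (T₁/T₂)⁴ = (2759/766.5)⁴ = 167.9.

P₁/P₂ ≈ 167.9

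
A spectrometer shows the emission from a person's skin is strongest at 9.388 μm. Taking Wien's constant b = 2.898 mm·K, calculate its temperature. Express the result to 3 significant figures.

T ≈ 309 K

Wien's law gives T = b/λ_max = (2.898×10⁻³ m·K)/(9.388×10⁻⁶ m) = 309 K.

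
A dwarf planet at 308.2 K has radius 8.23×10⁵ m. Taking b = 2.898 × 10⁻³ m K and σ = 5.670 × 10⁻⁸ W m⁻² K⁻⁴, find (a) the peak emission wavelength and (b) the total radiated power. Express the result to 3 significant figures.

(a) λ_max = b/T = 2.898×10⁻³/308.2 = 9.403×10⁻⁶ m = 9.40 μm.
Surface area A = 4πR² = 4π(8.23×10⁵ m)² = 8.51157×10¹² m².
(b) P = σAT⁴ = 5.670×10⁻⁸×8.51157×10¹²×(308.2)⁴ = 4.35×10¹⁵ W.

λ_max ≈ 9.40 μm; P ≈ 4.35×10¹⁵ W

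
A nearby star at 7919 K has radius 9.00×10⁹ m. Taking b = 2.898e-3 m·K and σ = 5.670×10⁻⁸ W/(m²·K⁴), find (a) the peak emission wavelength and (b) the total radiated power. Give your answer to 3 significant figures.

λ_max ≈ 0.366 μm; P ≈ 2.27×10²⁹ W

(a) λ_max = b/T = 2.898×10⁻³/7919 = 3.660×10⁻⁷ m = 0.366 μm.
Surface area A = 4πR² = 4π(9.00×10⁹ m)² = 1.01788×10²¹ m².
(b) P = σAT⁴ = 5.670×10⁻⁸×1.01788×10²¹×(7919)⁴ = 2.27×10²⁹ W.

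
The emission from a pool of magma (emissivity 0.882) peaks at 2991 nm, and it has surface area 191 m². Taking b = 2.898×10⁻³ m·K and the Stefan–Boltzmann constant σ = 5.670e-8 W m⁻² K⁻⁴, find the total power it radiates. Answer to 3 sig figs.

P ≈ 8.42×10⁶ W

Wien's law: T = b/λ_max = 2.898×10⁻³/2.991×10⁻⁶ = 968.907 K.
Area A = 191 m².
Then P = εσAT⁴ = 0.882×5.670×10⁻⁸×191×(968.907)⁴ = 8.42×10⁶ W.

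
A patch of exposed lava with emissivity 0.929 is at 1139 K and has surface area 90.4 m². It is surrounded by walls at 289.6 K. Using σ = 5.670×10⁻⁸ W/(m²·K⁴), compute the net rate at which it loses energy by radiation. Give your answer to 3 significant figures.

Area A = 90.4 m².
Net radiated power P_net = εσA(T⁴ − T₀⁴) = 0.929×5.670×10⁻⁸×90.4×(1139⁴ − 289.6⁴).
T⁴ − T₀⁴ = 1.68304×10¹² − 7.03387×10⁹ = 1.67601×10¹² K⁴, so P_net = 7.98×10⁶ W.

Net loss ≈ 7.98×10⁶ W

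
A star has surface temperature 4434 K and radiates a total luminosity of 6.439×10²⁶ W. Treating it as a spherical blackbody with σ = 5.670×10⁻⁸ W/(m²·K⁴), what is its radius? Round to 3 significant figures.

R ≈ 1.53×10⁹ m

L = 4πR²σT⁴ ⇒ R = √(L/(4πσT⁴)).
σT⁴ = 2.19162×10⁷ W/m², so R = √(6.439×10²⁶/(4π×2.19162×10⁷)) = 1.53×10⁹ m.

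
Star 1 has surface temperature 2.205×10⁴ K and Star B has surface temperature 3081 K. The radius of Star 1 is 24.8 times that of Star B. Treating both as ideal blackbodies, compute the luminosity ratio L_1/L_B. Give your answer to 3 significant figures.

L ∝ R²T⁴, so L_1/L_B = (R_1/R_B)²(T_1/T_B)⁴ = (24.8)² × (2.205×10⁴/3081)⁴ = 615.04 × 2623.42 = 1.61×10⁶.

L_1/L_B ≈ 1.61×10⁶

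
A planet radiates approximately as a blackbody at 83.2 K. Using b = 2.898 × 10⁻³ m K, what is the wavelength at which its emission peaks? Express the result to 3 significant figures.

λ_max ≈ 34.8 μm

Wien's displacement law: λ_max = b/T = (2.898×10⁻³ m·K)/(83.2 K) = 3.483×10⁻⁵ m.
That is 34.8 μm, in the infrared range.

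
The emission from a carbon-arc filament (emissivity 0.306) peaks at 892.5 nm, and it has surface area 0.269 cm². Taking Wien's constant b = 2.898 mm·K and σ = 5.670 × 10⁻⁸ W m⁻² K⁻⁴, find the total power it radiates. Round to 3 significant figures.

P ≈ 51.9 W

Wien's law: T = b/λ_max = 2.898×10⁻³/8.925×10⁻⁷ = 3247.06 K.
Area A = 0.269 cm² = 2.69×10⁻⁵ m².
Then P = εσAT⁴ = 0.306×5.670×10⁻⁸×2.69×10⁻⁵×(3247.06)⁴ = 51.9 W.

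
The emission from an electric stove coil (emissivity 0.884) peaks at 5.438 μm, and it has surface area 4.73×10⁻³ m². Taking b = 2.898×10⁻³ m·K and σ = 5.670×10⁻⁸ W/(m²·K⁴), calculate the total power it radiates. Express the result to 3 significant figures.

Wien's law: T = b/λ_max = 2.898×10⁻³/5.438×10⁻⁶ = 532.917 K.
Area A = 4.73×10⁻³ m².
Then P = εσAT⁴ = 0.884×5.670×10⁻⁸×4.73×10⁻³×(532.917)⁴ = 19.1 W.

P ≈ 19.1 W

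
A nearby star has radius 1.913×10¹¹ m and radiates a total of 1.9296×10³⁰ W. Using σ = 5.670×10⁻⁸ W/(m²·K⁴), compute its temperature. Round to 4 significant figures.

Surface area A = 4πR² = 4π(1.913×10¹¹ m)² = 4.59875×10²³ m².
P = σAT⁴ ⇒ T = (P/(σA))^(1/4) = (1.9296×10³⁰/(5.670×10⁻⁸×4.59875×10²³))^(1/4) = 2933 K.

T ≈ 2933 K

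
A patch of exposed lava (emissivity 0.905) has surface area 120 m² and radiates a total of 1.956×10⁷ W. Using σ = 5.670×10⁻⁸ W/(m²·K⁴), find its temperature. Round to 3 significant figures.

Area A = 120 m².
P = εσAT⁴ ⇒ T = (P/(εσA))^(1/4) = (1.956×10⁷/(0.905×5.670×10⁻⁸×120))^(1/4) = 1.34×10³ K.

T ≈ 1.34×10³ K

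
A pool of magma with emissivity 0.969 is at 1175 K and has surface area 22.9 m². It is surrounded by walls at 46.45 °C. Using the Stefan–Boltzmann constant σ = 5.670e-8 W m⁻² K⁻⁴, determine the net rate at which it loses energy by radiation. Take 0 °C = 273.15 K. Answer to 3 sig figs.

Surroundings: T = 46.45 °C + 273.15 = 319.60 K.
Area A = 22.9 m².
Net radiated power P_net = εσA(T⁴ − T₀⁴) = 0.969×5.670×10⁻⁸×22.9×(1175⁴ − 319.60⁴).
T⁴ − T₀⁴ = 1.90613×10¹² − 1.04334×10¹⁰ = 1.89570×10¹² K⁴, so P_net = 2.39×10⁶ W.

Net loss ≈ 2.39×10⁶ W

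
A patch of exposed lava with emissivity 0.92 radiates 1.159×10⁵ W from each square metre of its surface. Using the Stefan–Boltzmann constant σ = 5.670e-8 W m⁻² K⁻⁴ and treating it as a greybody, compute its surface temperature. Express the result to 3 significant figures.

T ≈ 1.22×10³ K

I = εσT⁴, so T = (I/εσ)^(1/4) = (1.159×10⁵/(0.92×5.670×10⁻⁸))^(1/4) = 1.22×10³ K.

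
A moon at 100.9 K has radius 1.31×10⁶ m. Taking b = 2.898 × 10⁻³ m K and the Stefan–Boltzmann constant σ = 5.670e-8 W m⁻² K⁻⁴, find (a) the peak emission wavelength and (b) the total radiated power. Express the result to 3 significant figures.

(a) λ_max = b/T = 2.898×10⁻³/100.9 = 2.872×10⁻⁵ m = 28.7 μm.
Surface area A = 4πR² = 4π(1.31×10⁶ m)² = 2.15651×10¹³ m².
(b) P = σAT⁴ = 5.670×10⁻⁸×2.15651×10¹³×(100.9)⁴ = 1.27×10¹⁴ W.

λ_max ≈ 28.7 μm; P ≈ 1.27×10¹⁴ W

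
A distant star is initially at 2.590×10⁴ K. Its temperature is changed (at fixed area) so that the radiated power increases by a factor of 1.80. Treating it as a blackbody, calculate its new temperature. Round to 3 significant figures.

P ∝ T⁴, so T₂/T₁ = (P₂/P₁)^(1/4) = (1.80)^(1/4) = 1.15829.
T₂ = 2.590×10⁴ × 1.15829 = 3.00×10⁴ K.

T₂ ≈ 3.00×10⁴ K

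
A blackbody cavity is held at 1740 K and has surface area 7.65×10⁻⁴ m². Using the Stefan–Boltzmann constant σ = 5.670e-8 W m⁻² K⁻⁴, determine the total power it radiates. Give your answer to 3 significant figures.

Area A = 7.65×10⁻⁴ m².
P = σAT⁴ = 5.670×10⁻⁸ × 7.65×10⁻⁴ × (1740)⁴ = 398 W.

P ≈ 398 W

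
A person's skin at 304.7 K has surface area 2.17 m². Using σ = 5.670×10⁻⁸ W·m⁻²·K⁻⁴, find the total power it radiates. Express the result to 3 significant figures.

Area A = 2.17 m².
P = σAT⁴ = 5.670×10⁻⁸ × 2.17 × (304.7)⁴ = 1.06×10³ W.

P ≈ 1.06×10³ W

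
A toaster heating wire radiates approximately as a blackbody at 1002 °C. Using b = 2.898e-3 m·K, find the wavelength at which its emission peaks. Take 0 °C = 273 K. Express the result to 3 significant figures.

λ_max ≈ 2.27 μm

T = 1002 °C + 273 = 1275 K.
Wien's displacement law: λ_max = b/T = (2.898×10⁻³ m·K)/(1275 K) = 2.273×10⁻⁶ m.
That is 2.27 μm, in the infrared range.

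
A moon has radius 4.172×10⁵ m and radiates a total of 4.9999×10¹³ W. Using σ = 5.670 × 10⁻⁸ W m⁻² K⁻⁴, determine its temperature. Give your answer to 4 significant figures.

Surface area A = 4πR² = 4π(4.172×10⁵ m)² = 2.18725×10¹² m².
P = σAT⁴ ⇒ T = (P/(σA))^(1/4) = (4.9999×10¹³/(5.670×10⁻⁸×2.18725×10¹²))^(1/4) = 141.7 K.

T ≈ 141.7 K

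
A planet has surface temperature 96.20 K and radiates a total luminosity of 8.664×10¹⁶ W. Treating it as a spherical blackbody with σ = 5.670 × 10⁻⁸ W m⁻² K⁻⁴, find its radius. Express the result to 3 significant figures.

R ≈ 3.77×10⁷ m

L = 4πR²σT⁴ ⇒ R = √(L/(4πσT⁴)).
σT⁴ = 4.85605 W/m², so R = √(8.664×10¹⁶/(4π×4.85605)) = 3.77×10⁷ m.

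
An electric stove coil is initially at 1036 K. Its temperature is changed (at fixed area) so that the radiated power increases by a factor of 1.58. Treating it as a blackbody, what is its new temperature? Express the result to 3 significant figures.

P ∝ T⁴, so T₂/T₁ = (P₂/P₁)^(1/4) = (1.58)^(1/4) = 1.12115.
T₂ = 1036 × 1.12115 = 1.16×10³ K.

T₂ ≈ 1.16×10³ K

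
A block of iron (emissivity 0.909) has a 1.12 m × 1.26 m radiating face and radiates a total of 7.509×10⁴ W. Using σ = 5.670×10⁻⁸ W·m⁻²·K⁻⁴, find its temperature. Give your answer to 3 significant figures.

T ≈ 1.01×10³ K

Area A = 1.12 × 1.26 = 1.4112 m².
P = εσAT⁴ ⇒ T = (P/(εσA))^(1/4) = (7.509×10⁴/(0.909×5.670×10⁻⁸×1.4112))^(1/4) = 1.01×10³ K.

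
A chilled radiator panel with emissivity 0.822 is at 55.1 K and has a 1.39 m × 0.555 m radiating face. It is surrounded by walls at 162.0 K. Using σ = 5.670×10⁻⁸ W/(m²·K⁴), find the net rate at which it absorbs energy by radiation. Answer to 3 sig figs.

Net gain ≈ 24.4 W

Area A = 1.39 × 0.555 = 0.77145 m².
Net radiated power P_net = εσA(T⁴ − T₀⁴) = 0.822×5.670×10⁻⁸×0.77145×(55.1⁴ − 162.0⁴).
T⁴ − T₀⁴ = 9.21736×10⁶ − 6.88748×10⁸ = -6.79531×10⁸ K⁴, so P_net = -24.4 W — negative, meaning a net gain of 24.4 W.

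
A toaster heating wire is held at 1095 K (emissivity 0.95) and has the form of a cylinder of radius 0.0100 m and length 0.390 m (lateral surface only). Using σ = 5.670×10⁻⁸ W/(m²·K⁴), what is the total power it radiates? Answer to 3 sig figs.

Lateral area A = 2πrL = 2π×0.0100×0.390 = 0.0245044 m².
P = εσAT⁴ = 0.95 × 5.670×10⁻⁸ × 0.0245044 × (1095)⁴ = 1.90×10³ W.

P ≈ 1.90×10³ W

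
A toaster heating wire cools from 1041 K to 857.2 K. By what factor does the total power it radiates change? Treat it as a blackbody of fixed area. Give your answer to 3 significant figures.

P₂/P₁ ≈ 0.460

P ∝ T⁴, so P₂/P₁ = (T₂/T₁)⁴ = (857.2/1041)⁴ = (0.823439)⁴ = 0.460.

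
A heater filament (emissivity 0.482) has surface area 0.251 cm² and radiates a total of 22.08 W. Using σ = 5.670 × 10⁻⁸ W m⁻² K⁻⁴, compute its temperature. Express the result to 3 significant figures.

T ≈ 2.38×10³ K

Area A = 0.251 cm² = 2.51×10⁻⁵ m².
P = εσAT⁴ ⇒ T = (P/(εσA))^(1/4) = (22.08/(0.482×5.670×10⁻⁸×2.51×10⁻⁵))^(1/4) = 2.38×10³ K.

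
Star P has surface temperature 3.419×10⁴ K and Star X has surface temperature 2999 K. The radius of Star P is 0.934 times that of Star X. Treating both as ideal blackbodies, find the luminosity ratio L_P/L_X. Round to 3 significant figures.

L_P/L_X ≈ 1.47×10⁴

L ∝ R²T⁴, so L_P/L_X = (R_P/R_X)²(T_P/T_X)⁴ = (0.934)² × (3.419×10⁴/2999)⁴ = 0.872356 × 16892.4 = 1.47×10⁴.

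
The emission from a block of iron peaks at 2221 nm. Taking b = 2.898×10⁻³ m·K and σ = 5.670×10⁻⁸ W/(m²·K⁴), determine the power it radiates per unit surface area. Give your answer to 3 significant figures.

I ≈ 1.64×10⁵ W/m²

Wien's law: T = b/λ_max = 2.898×10⁻³/2.221×10⁻⁶ = 1304.82 K.
Then I = σT⁴ = 5.670×10⁻⁸×(1304.82)⁴ = 1.64×10⁵ W/m².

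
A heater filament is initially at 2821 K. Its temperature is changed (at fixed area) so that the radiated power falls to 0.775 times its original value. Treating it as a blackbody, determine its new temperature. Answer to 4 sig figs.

P ∝ T⁴, so T₂/T₁ = (P₂/P₁)^(1/4) = (0.775)^(1/4) = 0.938265.
T₂ = 2821 × 0.938265 = 2647 K.

T₂ ≈ 2647 K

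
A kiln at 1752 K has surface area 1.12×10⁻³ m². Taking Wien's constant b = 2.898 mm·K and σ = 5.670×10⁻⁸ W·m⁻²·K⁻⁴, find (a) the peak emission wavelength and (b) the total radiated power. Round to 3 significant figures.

(a) λ_max = b/T = 2.898×10⁻³/1752 = 1.654×10⁻⁶ m = 1.65 μm.
Area A = 1.12×10⁻³ m².
(b) P = σAT⁴ = 5.670×10⁻⁸×1.12×10⁻³×(1752)⁴ = 598 W.

λ_max ≈ 1.65 μm; P ≈ 598 W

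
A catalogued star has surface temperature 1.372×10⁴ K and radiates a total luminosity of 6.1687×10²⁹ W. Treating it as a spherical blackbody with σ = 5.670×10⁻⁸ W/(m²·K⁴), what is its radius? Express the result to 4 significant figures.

L = 4πR²σT⁴ ⇒ R = √(L/(4πσT⁴)).
σT⁴ = 2.00909×10⁹ W/m², so R = √(6.1687×10²⁹/(4π×2.00909×10⁹)) = 4.943×10⁹ m.

R ≈ 4.943×10⁹ m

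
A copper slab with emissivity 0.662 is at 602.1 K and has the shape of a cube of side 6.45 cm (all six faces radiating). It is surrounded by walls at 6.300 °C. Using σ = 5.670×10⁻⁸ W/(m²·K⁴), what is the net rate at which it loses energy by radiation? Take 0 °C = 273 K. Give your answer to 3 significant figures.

Surroundings: T = 6.300 °C + 273 = 279.300 K.
Area A = 6s² = 6×(0.0645 m)² = 0.0249615 m².
Net radiated power P_net = εσA(T⁴ − T₀⁴) = 0.662×5.670×10⁻⁸×0.0249615×(602.1⁴ − 279.300⁴).
T⁴ − T₀⁴ = 1.31424×10¹¹ − 6.08532×10⁹ = 1.25339×10¹¹ K⁴, so P_net = 117 W.

Net loss ≈ 117 W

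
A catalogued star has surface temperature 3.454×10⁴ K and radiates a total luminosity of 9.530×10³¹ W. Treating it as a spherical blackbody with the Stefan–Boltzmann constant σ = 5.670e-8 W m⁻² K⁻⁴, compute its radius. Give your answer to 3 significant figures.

L = 4πR²σT⁴ ⇒ R = √(L/(4πσT⁴)).
σT⁴ = 8.06998×10¹⁰ W/m², so R = √(9.530×10³¹/(4π×8.06998×10¹⁰)) = 9.69×10⁹ m.

R ≈ 9.69×10⁹ m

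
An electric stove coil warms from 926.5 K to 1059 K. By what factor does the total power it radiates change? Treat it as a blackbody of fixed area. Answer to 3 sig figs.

P₂/P₁ ≈ 1.71

P ∝ T⁴, so P₂/P₁ = (T₂/T₁)⁴ = (1059/926.5)⁴ = (1.14301)⁴ = 1.71.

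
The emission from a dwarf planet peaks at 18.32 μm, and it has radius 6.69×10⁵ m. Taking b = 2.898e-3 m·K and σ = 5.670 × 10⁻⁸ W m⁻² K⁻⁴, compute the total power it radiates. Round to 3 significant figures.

Wien's law: T = b/λ_max = 2.898×10⁻³/1.832×10⁻⁵ = 158.188 K.
Surface area A = 4πR² = 4π(6.69×10⁵ m)² = 5.62422×10¹² m².
Then P = σAT⁴ = 5.670×10⁻⁸×5.62422×10¹²×(158.188)⁴ = 2.00×10¹⁴ W.

P ≈ 2.00×10¹⁴ W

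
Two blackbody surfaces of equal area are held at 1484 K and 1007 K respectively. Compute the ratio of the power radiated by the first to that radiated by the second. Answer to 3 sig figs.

With equal areas, P₁/P₂ = (T₁/T₂)⁴ = (1484/1007)⁴ = 4.72.

P₁/P₂ ≈ 4.72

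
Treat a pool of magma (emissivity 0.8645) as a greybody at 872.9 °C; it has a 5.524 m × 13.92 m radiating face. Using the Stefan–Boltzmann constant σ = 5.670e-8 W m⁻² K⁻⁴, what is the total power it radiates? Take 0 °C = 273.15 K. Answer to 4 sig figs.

T = 872.9 °C + 273.15 = 1146.05 K.
Area A = 5.524 × 13.92 = 76.8941 m².
P = εσAT⁴ = 0.8645 × 5.670×10⁻⁸ × 76.8941 × (1146.05)⁴ = 6.502×10⁶ W.

P ≈ 6.502×10⁶ W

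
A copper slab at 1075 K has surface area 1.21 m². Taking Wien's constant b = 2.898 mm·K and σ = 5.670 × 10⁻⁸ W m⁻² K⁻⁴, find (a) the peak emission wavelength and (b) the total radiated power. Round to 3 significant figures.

λ_max ≈ 2.70×10³ nm; P ≈ 9.16×10⁴ W

(a) λ_max = b/T = 2.898×10⁻³/1075 = 2.696×10⁻⁶ m = 2.70×10³ nm.
Area A = 1.21 m².
(b) P = σAT⁴ = 5.670×10⁻⁸×1.21×(1075)⁴ = 9.16×10⁴ W.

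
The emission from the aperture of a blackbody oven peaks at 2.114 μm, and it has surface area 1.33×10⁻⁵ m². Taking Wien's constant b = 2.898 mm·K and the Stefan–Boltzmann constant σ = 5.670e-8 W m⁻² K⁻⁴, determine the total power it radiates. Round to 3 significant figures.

P ≈ 2.66 W

Wien's law: T = b/λ_max = 2.898×10⁻³/2.114×10⁻⁶ = 1370.86 K.
Area A = 1.33×10⁻⁵ m².
Then P = σAT⁴ = 5.670×10⁻⁸×1.33×10⁻⁵×(1370.86)⁴ = 2.66 W.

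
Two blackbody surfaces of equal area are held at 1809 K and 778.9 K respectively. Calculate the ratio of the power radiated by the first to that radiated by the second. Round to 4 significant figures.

P₁/P₂ ≈ 29.10

With equal areas, P₁/P₂ = (T₁/T₂)⁴ = (1809/778.9)⁴ = 29.10.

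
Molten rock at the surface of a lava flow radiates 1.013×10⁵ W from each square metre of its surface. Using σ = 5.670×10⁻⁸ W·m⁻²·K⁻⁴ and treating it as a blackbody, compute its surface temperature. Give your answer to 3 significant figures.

T ≈ 1.16×10³ K

I = σT⁴, so T = (I/σ)^(1/4) = (1.013×10⁵/(5.670×10⁻⁸))^(1/4) = 1.16×10³ K.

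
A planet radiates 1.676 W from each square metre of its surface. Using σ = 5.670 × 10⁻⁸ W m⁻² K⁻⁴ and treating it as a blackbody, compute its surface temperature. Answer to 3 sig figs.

I = σT⁴, so T = (I/σ)^(1/4) = (1.676/(5.670×10⁻⁸))^(1/4) = 73.7 K.

T ≈ 73.7 K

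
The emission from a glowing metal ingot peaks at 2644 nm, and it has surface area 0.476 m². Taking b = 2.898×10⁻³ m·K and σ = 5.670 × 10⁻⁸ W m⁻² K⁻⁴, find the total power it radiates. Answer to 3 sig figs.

P ≈ 3.90×10⁴ W

Wien's law: T = b/λ_max = 2.898×10⁻³/2.644×10⁻⁶ = 1096.07 K.
Area A = 0.476 m².
Then P = σAT⁴ = 5.670×10⁻⁸×0.476×(1096.07)⁴ = 3.90×10⁴ W.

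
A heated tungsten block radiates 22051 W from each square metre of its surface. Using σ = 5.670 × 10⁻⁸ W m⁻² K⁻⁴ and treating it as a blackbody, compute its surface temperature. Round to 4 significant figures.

T ≈ 789.7 K

I = σT⁴, so T = (I/σ)^(1/4) = (22051/(5.670×10⁻⁸))^(1/4) = 789.7 K.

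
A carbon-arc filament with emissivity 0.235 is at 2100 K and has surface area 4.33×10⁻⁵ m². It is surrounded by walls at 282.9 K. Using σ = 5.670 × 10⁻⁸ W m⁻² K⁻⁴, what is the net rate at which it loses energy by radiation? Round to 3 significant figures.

Area A = 4.33×10⁻⁵ m².
Net radiated power P_net = εσA(T⁴ − T₀⁴) = 0.235×5.670×10⁻⁸×4.33×10⁻⁵×(2100⁴ − 282.9⁴).
T⁴ − T₀⁴ = 1.94481×10¹³ − 6.40519×10⁹ = 1.94417×10¹³ K⁴, so P_net = 11.2 W.

Net loss ≈ 11.2 W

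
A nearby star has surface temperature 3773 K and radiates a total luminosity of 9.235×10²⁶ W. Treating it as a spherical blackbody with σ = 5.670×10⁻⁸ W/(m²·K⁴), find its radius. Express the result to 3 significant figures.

L = 4πR²σT⁴ ⇒ R = √(L/(4πσT⁴)).
σT⁴ = 1.14903×10⁷ W/m², so R = √(9.235×10²⁶/(4π×1.14903×10⁷)) = 2.53×10⁹ m.

R ≈ 2.53×10⁹ m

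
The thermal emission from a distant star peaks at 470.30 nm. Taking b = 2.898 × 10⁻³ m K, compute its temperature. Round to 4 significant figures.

T ≈ 6162 K

Wien's law gives T = b/λ_max = (2.898×10⁻³ m·K)/(4.7030×10⁻⁷ m) = 6162 K.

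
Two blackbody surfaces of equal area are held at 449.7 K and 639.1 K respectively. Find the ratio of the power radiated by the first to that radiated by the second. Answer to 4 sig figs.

P₁/P₂ ≈ 0.2451

With equal areas, P₁/P₂ = (T₁/T₂)⁴ = (449.7/639.1)⁴ = 0.2451.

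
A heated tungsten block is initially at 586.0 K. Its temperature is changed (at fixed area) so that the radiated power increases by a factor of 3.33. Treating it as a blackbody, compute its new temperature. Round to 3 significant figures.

T₂ ≈ 792 K

P ∝ T⁴, so T₂/T₁ = (P₂/P₁)^(1/4) = (3.33)^(1/4) = 1.35086.
T₂ = 586.0 × 1.35086 = 792 K.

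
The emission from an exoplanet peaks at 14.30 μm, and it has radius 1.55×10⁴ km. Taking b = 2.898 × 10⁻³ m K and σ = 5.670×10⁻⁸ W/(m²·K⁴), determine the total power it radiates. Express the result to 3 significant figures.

P ≈ 2.89×10¹⁷ W

Wien's law: T = b/λ_max = 2.898×10⁻³/1.430×10⁻⁵ = 202.657 K.
Surface area A = 4πR² = 4π(1.55×10⁷ m)² = 3.01907×10¹⁵ m².
Then P = σAT⁴ = 5.670×10⁻⁸×3.01907×10¹⁵×(202.657)⁴ = 2.89×10¹⁷ W.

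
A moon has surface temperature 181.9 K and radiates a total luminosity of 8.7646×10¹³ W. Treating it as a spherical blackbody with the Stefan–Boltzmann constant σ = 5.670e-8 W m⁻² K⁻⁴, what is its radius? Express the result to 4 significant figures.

L = 4πR²σT⁴ ⇒ R = √(L/(4πσT⁴)).
σT⁴ = 62.0746 W/m², so R = √(8.7646×10¹³/(4π×62.0746)) = 3.352×10⁵ m.

R ≈ 3.352×10⁵ m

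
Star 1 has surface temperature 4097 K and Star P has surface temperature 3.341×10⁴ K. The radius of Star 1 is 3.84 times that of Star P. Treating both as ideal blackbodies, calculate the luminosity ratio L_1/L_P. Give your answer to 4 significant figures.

L_1/L_P ≈ 3.334×10⁻³

L ∝ R²T⁴, so L_1/L_P = (R_1/R_P)²(T_1/T_P)⁴ = (3.84)² × (4097/3.341×10⁴)⁴ = 14.7456 × 2.26130×10⁻⁴ = 3.334×10⁻³.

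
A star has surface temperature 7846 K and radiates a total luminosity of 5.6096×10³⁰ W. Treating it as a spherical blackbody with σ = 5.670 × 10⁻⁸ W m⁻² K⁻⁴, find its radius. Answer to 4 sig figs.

R ≈ 4.558×10¹⁰ m

L = 4πR²σT⁴ ⇒ R = √(L/(4πσT⁴)).
σT⁴ = 2.14870×10⁸ W/m², so R = √(5.6096×10³⁰/(4π×2.14870×10⁸)) = 4.558×10¹⁰ m.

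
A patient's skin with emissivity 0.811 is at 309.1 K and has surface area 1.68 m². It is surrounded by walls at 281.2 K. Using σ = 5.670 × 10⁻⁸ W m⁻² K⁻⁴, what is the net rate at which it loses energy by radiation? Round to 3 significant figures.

Net loss ≈ 222 W

Area A = 1.68 m².
Net radiated power P_net = εσA(T⁴ − T₀⁴) = 0.811×5.670×10⁻⁸×1.68×(309.1⁴ − 281.2⁴).
T⁴ − T₀⁴ = 9.12843×10⁹ − 6.25261×10⁹ = 2.87582×10⁹ K⁴, so P_net = 222 W.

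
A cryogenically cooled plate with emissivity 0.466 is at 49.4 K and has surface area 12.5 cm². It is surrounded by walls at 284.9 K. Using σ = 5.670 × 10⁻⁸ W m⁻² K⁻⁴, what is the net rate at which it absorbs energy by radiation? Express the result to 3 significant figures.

Area A = 12.5 cm² = 1.25×10⁻³ m².
Net radiated power P_net = εσA(T⁴ − T₀⁴) = 0.466×5.670×10⁻⁸×1.25×10⁻³×(49.4⁴ − 284.9⁴).
T⁴ − T₀⁴ = 5.95536×10⁶ − 6.58825×10⁹ = -6.58229×10⁹ K⁴, so P_net = -0.217 W — negative, meaning a net gain of 0.217 W.

Net gain ≈ 0.217 W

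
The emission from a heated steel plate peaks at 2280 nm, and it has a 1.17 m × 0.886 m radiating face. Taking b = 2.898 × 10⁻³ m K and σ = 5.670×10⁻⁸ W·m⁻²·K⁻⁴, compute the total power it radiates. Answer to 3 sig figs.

Wien's law: T = b/λ_max = 2.898×10⁻³/2.280×10⁻⁶ = 1271.05 K.
Area A = 1.17 × 0.886 = 1.03662 m².
Then P = σAT⁴ = 5.670×10⁻⁸×1.03662×(1271.05)⁴ = 1.53×10⁵ W.

P ≈ 1.53×10⁵ W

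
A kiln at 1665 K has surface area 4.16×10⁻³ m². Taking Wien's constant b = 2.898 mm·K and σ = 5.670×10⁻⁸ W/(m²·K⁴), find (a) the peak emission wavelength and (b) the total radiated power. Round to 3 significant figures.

(a) λ_max = b/T = 2.898×10⁻³/1665 = 1.741×10⁻⁶ m = 1.74 μm.
Area A = 4.16×10⁻³ m².
(b) P = σAT⁴ = 5.670×10⁻⁸×4.16×10⁻³×(1665)⁴ = 1.81×10³ W.

λ_max ≈ 1.74 μm; P ≈ 1.81×10³ W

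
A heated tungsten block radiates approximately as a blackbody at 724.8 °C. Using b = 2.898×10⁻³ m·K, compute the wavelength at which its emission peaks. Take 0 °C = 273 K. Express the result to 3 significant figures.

T = 724.8 °C + 273 = 997.8 K.
Wien's displacement law: λ_max = b/T = (2.898×10⁻³ m·K)/(997.8 K) = 2.904×10⁻⁶ m.
That is 2.90×10³ nm, in the infrared range.

λ_max ≈ 2.90×10³ nm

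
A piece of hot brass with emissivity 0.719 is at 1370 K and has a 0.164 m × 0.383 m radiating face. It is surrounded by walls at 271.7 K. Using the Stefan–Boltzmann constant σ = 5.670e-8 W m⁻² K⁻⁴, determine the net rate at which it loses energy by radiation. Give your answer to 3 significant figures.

Net loss ≈ 9.01×10³ W

Area A = 0.164 × 0.383 = 0.062812 m².
Net radiated power P_net = εσA(T⁴ − T₀⁴) = 0.719×5.670×10⁻⁸×0.062812×(1370⁴ − 271.7⁴).
T⁴ − T₀⁴ = 3.52275×10¹² − 5.44952×10⁹ = 3.51730×10¹² K⁴, so P_net = 9.01×10³ W.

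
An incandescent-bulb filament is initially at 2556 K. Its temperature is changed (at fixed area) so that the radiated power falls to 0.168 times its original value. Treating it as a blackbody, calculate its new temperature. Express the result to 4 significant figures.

T₂ ≈ 1636 K

P ∝ T⁴, so T₂/T₁ = (P₂/P₁)^(1/4) = (0.168)^(1/4) = 0.640217.
T₂ = 2556 × 0.640217 = 1636 K.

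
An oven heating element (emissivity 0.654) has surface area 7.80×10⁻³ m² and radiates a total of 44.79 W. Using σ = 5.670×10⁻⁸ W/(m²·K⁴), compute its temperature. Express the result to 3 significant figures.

T ≈ 627 K

Area A = 7.80×10⁻³ m².
P = εσAT⁴ ⇒ T = (P/(εσA))^(1/4) = (44.79/(0.654×5.670×10⁻⁸×7.80×10⁻³))^(1/4) = 627 K.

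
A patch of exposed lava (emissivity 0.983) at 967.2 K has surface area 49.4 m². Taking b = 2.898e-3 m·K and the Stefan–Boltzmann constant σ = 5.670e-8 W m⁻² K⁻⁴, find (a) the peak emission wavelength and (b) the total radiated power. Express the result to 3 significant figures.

(a) λ_max = b/T = 2.898×10⁻³/967.2 = 2.996×10⁻⁶ m = 3.00×10³ nm.
Area A = 49.4 m².
(b) P = εσAT⁴ = 0.983×5.670×10⁻⁸×49.4×(967.2)⁴ = 2.41×10⁶ W.

λ_max ≈ 3.00×10³ nm; P ≈ 2.41×10⁶ W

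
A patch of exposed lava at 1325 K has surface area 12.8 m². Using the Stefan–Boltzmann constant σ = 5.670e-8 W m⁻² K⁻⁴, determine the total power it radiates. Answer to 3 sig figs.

Area A = 12.8 m².
P = σAT⁴ = 5.670×10⁻⁸ × 12.8 × (1325)⁴ = 2.24×10⁶ W.

P ≈ 2.24×10⁶ W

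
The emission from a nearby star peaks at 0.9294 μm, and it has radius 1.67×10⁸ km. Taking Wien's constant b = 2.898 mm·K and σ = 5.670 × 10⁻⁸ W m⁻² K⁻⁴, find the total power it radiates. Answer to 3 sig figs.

P ≈ 1.88×10³⁰ W

Wien's law: T = b/λ_max = 2.898×10⁻³/9.294×10⁻⁷ = 3118.14 K.
Surface area A = 4πR² = 4π(1.67×10¹¹ m)² = 3.50464×10²³ m².
Then P = σAT⁴ = 5.670×10⁻⁸×3.50464×10²³×(3118.14)⁴ = 1.88×10³⁰ W.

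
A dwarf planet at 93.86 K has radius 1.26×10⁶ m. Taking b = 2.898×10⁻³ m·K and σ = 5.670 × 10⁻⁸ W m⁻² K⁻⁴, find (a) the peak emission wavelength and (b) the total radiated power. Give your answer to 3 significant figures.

(a) λ_max = b/T = 2.898×10⁻³/93.86 = 3.088×10⁻⁵ m = 30.9 μm.
Surface area A = 4πR² = 4π(1.26×10⁶ m)² = 1.99504×10¹³ m².
(b) P = σAT⁴ = 5.670×10⁻⁸×1.99504×10¹³×(93.86)⁴ = 8.78×10¹³ W.

λ_max ≈ 30.9 μm; P ≈ 8.78×10¹³ W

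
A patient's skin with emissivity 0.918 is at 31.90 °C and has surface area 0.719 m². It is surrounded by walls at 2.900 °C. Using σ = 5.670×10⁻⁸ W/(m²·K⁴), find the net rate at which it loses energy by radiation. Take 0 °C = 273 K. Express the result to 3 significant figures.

T = 31.90 °C + 273 = 304.90 K.
Surroundings: T = 2.900 °C + 273 = 275.900 K.
Area A = 0.719 m².
Net radiated power P_net = εσA(T⁴ − T₀⁴) = 0.918×5.670×10⁻⁸×0.719×(304.90⁴ − 275.900⁴).
T⁴ − T₀⁴ = 8.64231×10⁹ − 5.79438×10⁹ = 2.84793×10⁹ K⁴, so P_net = 107 W.

Net loss ≈ 107 W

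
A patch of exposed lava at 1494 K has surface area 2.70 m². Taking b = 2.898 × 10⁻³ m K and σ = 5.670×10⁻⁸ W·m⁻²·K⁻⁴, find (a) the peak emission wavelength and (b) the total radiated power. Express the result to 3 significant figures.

(a) λ_max = b/T = 2.898×10⁻³/1494 = 1.940×10⁻⁶ m = 1.94 μm.
Area A = 2.70 m².
(b) P = σAT⁴ = 5.670×10⁻⁸×2.70×(1494)⁴ = 7.63×10⁵ W.

λ_max ≈ 1.94 μm; P ≈ 7.63×10⁵ W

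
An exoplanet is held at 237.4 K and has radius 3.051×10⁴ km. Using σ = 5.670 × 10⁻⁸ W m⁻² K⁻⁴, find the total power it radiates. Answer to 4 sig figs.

Surface area A = 4πR² = 4π(3.051×10⁷ m)² = 1.16975×10¹⁶ m².
P = σAT⁴ = 5.670×10⁻⁸ × 1.16975×10¹⁶ × (237.4)⁴ = 2.107×10¹⁸ W.

P ≈ 2.107×10¹⁸ W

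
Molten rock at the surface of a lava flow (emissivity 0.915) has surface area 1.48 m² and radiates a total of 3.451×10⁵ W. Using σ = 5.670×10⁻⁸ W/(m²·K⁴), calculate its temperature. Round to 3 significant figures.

T ≈ 1.46×10³ K

Area A = 1.48 m².
P = εσAT⁴ ⇒ T = (P/(εσA))^(1/4) = (3.451×10⁵/(0.915×5.670×10⁻⁸×1.48))^(1/4) = 1.46×10³ K.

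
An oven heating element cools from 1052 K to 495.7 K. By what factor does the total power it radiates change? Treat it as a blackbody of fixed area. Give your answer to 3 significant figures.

P₂/P₁ ≈ 0.0493

P ∝ T⁴, so P₂/P₁ = (T₂/T₁)⁴ = (495.7/1052)⁴ = (0.471198)⁴ = 0.0493.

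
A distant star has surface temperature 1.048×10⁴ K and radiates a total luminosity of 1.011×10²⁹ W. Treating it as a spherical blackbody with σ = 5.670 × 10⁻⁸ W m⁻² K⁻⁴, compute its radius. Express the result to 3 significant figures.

R ≈ 3.43×10⁹ m

L = 4πR²σT⁴ ⇒ R = √(L/(4πσT⁴)).
σT⁴ = 6.83956×10⁸ W/m², so R = √(1.011×10²⁹/(4π×6.83956×10⁸)) = 3.43×10⁹ m.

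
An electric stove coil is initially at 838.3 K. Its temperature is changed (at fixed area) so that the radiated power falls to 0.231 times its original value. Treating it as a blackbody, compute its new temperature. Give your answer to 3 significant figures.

T₂ ≈ 581 K

P ∝ T⁴, so T₂/T₁ = (P₂/P₁)^(1/4) = (0.231)^(1/4) = 0.693271.
T₂ = 838.3 × 0.693271 = 581 K.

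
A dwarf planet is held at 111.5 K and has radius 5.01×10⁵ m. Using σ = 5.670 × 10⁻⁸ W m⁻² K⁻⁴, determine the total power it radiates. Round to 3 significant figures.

P ≈ 2.76×10¹³ W

Surface area A = 4πR² = 4π(5.01×10⁵ m)² = 3.15417×10¹² m².
P = σAT⁴ = 5.670×10⁻⁸ × 3.15417×10¹² × (111.5)⁴ = 2.76×10¹³ W.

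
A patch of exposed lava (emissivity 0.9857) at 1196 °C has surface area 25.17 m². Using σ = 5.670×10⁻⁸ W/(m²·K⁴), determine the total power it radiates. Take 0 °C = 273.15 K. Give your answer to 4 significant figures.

P ≈ 6.554×10⁶ W

T = 1196 °C + 273.15 = 1469.15 K.
Area A = 25.17 m².
P = εσAT⁴ = 0.9857 × 5.670×10⁻⁸ × 25.17 × (1469.15)⁴ = 6.554×10⁶ W.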